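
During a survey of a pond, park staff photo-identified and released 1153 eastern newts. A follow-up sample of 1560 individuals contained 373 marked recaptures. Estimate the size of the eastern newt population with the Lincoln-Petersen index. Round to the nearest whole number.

The marked fraction in the recapture sample should equal the marked fraction in the population: 373/1560 = 1153/N.
N = (1153 × 1560) / 373 = 1798680 / 373 ≈ 4822.2 → 4822

N ≈ 4822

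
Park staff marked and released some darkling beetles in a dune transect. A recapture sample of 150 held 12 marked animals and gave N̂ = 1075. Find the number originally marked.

From N = M·C/R: M = N·R / C = 1075·12 / 150 = 12900 / 150 = 86.

M = 86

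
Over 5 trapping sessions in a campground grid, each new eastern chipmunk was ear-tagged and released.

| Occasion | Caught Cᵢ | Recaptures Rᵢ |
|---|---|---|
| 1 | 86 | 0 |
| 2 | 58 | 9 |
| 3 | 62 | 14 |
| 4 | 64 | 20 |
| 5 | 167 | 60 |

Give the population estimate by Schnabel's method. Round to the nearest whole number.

N ≈ 611

Marked at large before each occasion: Mᵢ = Σⱼ<ᵢ (Cⱼ − Rⱼ) → M1=0, M2=86, M3=135, M4=183, M5=227
Σ MᵢCᵢ = 0·86 + 86·58 + 135·62 + 183·64 + 227·167 = 0 + 4988 + 8370 + 11712 + 37909 = 62979
Σ Rᵢ = 0 + 9 + 14 + 20 + 60 = 103
N̂ = 62979 / 103 ≈ 611.4 → 611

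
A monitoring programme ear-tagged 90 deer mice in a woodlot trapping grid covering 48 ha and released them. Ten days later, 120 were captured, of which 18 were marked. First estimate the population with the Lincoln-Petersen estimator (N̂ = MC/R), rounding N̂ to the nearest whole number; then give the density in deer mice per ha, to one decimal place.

N̂ = 90·120/18 = 10800/18 = 600
Density = N̂ / area = 600 / 48 ≈ 12.50 → 12.5 per ha

density ≈ 12.5 deer mice per ha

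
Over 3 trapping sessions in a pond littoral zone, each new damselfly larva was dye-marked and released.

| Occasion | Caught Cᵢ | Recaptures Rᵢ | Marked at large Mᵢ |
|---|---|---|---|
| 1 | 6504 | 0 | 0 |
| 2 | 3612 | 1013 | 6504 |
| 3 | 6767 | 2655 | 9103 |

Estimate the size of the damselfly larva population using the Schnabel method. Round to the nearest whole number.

N ≈ 23,199

Σ MᵢCᵢ = 0·6504 + 6504·3612 + 9103·6767 = 0 + 23492448 + 61600001 = 85092449
Σ Rᵢ = 0 + 1013 + 2655 = 3668
N̂ = 85092449 / 3668 ≈ 23198.6 → 23199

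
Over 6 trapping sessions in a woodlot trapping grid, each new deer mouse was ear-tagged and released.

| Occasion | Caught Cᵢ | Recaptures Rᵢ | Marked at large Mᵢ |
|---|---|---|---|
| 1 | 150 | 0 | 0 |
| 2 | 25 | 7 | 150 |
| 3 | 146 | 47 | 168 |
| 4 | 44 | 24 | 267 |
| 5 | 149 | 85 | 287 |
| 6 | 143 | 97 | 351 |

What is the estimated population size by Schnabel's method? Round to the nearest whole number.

N ≈ 511

Σ MᵢCᵢ = 0·150 + 150·25 + 168·146 + 267·44 + 287·149 + 351·143 = 0 + 3750 + 24528 + 11748 + 42763 + 50193 = 132982
Σ Rᵢ = 0 + 7 + 47 + 24 + 85 + 97 = 260
N̂ = 132982 / 260 ≈ 511.47 → 511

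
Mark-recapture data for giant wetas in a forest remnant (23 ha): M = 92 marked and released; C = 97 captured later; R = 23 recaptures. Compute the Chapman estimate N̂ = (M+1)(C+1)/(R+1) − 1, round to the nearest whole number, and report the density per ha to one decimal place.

N̂ = 93·98/24 − 1 = 9114/24 − 1 ≈ 378.8 → 379
Density = N̂ / area = 379 / 23 ≈ 16.48 → 16.5 per ha

density ≈ 16.5 giant wetas per ha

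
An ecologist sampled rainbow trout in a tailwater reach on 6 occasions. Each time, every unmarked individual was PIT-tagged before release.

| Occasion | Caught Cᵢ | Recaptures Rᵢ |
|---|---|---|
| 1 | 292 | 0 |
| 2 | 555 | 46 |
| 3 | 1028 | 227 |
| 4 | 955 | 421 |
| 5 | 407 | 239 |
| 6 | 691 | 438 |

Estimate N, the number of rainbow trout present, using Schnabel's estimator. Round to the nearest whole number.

Marked at large before each occasion: Mᵢ = Σⱼ<ᵢ (Cⱼ − Rⱼ) → M1=0, M2=292, M3=801, M4=1602, M5=2136, M6=2304
Σ MᵢCᵢ = 0·292 + 292·555 + 801·1028 + 1602·955 + 2136·407 + 2304·691 = 0 + 162060 + 823428 + 1529910 + 869352 + 1592064 = 4976814
Σ Rᵢ = 0 + 46 + 227 + 421 + 239 + 438 = 1371
N̂ = 4976814 / 1371 ≈ 3630.1 → 3630

N ≈ 3630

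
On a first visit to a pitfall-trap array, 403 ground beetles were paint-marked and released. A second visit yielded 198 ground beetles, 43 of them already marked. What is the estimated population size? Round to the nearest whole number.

The marked fraction in the recapture sample should equal the marked fraction in the population: 43/198 = 403/N.
N = (403 × 198) / 43 = 79794 / 43 ≈ 1855.7 → 1856

N ≈ 1856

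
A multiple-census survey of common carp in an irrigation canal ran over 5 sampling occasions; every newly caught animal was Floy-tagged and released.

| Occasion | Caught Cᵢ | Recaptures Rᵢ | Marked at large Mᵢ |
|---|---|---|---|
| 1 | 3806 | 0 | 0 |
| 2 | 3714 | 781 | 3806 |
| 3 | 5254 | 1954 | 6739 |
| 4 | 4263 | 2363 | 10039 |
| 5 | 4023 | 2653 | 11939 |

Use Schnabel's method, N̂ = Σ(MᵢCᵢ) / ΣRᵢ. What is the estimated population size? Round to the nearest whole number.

N ≈ 18,110

Σ MᵢCᵢ = 0·3806 + 3806·3714 + 6739·5254 + 10039·4263 + 11939·4023 = 0 + 14135484 + 35406706 + 42796257 + 48030597 = 140369044
Σ Rᵢ = 0 + 781 + 1954 + 2363 + 2653 = 7751
N̂ = 140369044 / 7751 ≈ 18109.8 → 18110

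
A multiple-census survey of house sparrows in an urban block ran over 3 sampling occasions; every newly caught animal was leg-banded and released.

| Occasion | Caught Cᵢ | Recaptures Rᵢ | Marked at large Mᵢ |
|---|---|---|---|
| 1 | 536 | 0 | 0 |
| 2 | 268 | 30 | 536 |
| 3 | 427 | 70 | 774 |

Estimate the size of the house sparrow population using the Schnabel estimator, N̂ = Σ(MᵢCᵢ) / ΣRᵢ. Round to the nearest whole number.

Σ MᵢCᵢ = 0·536 + 536·268 + 774·427 = 0 + 143648 + 330498 = 474146
Σ Rᵢ = 0 + 30 + 70 = 100
N̂ = 474146 / 100 ≈ 4741.46 → 4741

N ≈ 4741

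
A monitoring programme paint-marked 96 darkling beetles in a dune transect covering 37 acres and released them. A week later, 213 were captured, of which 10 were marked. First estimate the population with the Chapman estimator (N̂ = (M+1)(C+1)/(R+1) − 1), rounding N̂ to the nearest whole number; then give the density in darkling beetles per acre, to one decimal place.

density ≈ 51.0 darkling beetles per acre

N̂ = 97·214/11 − 1 = 20758/11 − 1 ≈ 1886.1 → 1886
Density = N̂ / area = 1886 / 37 ≈ 50.97 → 51.0 per acre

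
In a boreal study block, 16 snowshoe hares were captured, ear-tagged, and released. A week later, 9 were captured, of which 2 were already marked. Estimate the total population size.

The marked fraction in the recapture sample should equal the marked fraction in the population: 2/9 = 16/N.
N = (16 × 9) / 2 = 144 / 2 = 72

N = 72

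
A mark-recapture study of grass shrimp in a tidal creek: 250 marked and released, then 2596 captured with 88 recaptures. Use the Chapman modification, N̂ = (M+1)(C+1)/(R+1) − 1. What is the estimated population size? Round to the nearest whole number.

N̂ = (250+1)(2596+1)/(88+1) − 1 = 251·2597/89 − 1
= 651847/89 − 1 ≈ 7324.1 − 1 ≈ 7323.1 → 7323

N ≈ 7323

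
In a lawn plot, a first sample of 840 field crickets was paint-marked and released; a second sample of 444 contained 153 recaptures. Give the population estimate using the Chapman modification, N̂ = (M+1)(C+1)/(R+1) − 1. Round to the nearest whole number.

N ≈ 2429

N̂ = (840+1)(444+1)/(153+1) − 1 = 841·445/154 − 1
= 374245/154 − 1 ≈ 2430.2 − 1 ≈ 2429.2 → 2429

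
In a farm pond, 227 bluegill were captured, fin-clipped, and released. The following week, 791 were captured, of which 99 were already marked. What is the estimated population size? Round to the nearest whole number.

N ≈ 1814

If marked individuals mix randomly, R/C ≈ M/N, giving N ≈ M·C/R.
N = (227 × 791) / 99 = 179557 / 99 ≈ 1813.7 → 1814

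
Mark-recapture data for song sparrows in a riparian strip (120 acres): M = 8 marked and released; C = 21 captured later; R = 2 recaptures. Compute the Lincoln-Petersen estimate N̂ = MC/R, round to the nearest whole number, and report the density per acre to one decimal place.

density ≈ 0.7 song sparrows per acre

N̂ = 8·21/2 = 168/2 = 84
Density = N̂ / area = 84 / 120 ≈ 0.70 → 0.7 per acre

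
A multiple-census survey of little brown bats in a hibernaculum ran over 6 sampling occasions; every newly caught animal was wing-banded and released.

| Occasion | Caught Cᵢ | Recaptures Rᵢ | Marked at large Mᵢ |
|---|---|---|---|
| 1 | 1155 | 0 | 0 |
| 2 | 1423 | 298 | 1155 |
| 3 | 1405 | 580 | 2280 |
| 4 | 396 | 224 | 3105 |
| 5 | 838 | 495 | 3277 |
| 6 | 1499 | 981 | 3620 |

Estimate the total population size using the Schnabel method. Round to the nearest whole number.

Σ MᵢCᵢ = 0·1155 + 1155·1423 + 2280·1405 + 3105·396 + 3277·838 + 3620·1499 = 0 + 1643565 + 3203400 + 1229580 + 2746126 + 5426380 = 14249051
Σ Rᵢ = 0 + 298 + 580 + 224 + 495 + 981 = 2578
N̂ = 14249051 / 2578 ≈ 5527.2 → 5527

N ≈ 5527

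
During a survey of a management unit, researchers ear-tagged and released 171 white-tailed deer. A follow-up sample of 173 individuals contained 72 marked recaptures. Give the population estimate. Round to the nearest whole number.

N ≈ 411

Lincoln-Petersen assumes M/N = R/C, so N = M·C / R.
N = (171 × 173) / 72 = 29583 / 72 ≈ 410.9 → 411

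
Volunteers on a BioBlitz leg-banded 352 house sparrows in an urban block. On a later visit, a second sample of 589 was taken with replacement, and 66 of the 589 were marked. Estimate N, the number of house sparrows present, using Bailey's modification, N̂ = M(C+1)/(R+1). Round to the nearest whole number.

N ≈ 3100

N̂ = 352·(589+1)/(66+1) = 352·590/67 = 207680/67 ≈ 3099.7 → 3100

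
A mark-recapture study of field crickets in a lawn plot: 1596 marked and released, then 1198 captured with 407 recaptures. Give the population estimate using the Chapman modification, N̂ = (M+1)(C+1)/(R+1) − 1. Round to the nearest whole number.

N̂ = (1596+1)(1198+1)/(407+1) − 1 = 1597·1199/408 − 1
= 1914803/408 − 1 ≈ 4693.1 − 1 ≈ 4692.1 → 4692

N ≈ 4692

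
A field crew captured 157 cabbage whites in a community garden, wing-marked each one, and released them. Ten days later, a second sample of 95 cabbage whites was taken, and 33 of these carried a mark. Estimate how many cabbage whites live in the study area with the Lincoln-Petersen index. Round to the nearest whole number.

N = (157 × 95) / 33 = 14915 / 33 ≈ 452.0 → 452

N ≈ 452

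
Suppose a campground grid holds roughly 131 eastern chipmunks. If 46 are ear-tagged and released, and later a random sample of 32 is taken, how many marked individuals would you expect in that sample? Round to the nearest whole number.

expected recaptures ≈ 11

Expected recaptures E[R] = M·C / N.
E[R] = 46 × 32 / 131 = 1472 / 131 ≈ 11.2 → 11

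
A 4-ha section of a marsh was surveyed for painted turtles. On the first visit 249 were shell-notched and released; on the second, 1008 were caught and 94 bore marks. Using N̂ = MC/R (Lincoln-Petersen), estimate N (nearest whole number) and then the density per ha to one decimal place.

N̂ = 249·1008/94 = 250992/94 ≈ 2670.1 → 2670
Density = N̂ / area = 2670 / 4 ≈ 667.50 → 667.5 per ha

density ≈ 667.5 painted turtles per ha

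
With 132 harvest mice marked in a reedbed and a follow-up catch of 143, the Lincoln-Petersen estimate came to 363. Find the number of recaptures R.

R = 52

From N = M·C/R: R = M·C / N = 132·143 / 363 = 18876 / 363 = 52.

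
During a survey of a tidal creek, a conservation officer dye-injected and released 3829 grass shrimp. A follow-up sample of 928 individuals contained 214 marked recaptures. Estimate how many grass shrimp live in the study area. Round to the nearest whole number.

If marked individuals mix randomly, R/C ≈ M/N, giving N ≈ M·C/R.
N = (3829 × 928) / 214 = 3553312 / 214 ≈ 16604.3 → 16604

N ≈ 16,604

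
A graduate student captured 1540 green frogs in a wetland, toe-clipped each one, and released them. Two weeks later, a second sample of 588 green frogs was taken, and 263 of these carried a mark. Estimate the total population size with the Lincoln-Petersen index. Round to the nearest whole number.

N ≈ 3443

Lincoln-Petersen assumes M/N = R/C, so N = M·C / R.
N = (1540 × 588) / 263 = 905520 / 263 ≈ 3443.0 → 3443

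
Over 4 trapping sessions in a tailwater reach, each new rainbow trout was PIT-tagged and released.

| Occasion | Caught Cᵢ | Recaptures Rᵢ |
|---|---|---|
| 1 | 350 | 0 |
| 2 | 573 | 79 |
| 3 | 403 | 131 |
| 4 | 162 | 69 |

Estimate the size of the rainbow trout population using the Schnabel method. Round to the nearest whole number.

N ≈ 2586

Marked at large before each occasion: Mᵢ = Σⱼ<ᵢ (Cⱼ − Rⱼ) → M1=0, M2=350, M3=844, M4=1116
Σ MᵢCᵢ = 0·350 + 350·573 + 844·403 + 1116·162 = 0 + 200550 + 340132 + 180792 = 721474
Σ Rᵢ = 0 + 79 + 131 + 69 = 279
N̂ = 721474 / 279 ≈ 2585.9 → 2586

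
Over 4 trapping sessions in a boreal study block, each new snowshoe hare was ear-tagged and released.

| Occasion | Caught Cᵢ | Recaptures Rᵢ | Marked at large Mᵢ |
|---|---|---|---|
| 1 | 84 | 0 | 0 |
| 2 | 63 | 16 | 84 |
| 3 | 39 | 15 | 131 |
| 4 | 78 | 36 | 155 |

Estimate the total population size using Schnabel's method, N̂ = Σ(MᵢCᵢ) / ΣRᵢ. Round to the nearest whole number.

N ≈ 336

Σ MᵢCᵢ = 0·84 + 84·63 + 131·39 + 155·78 = 0 + 5292 + 5109 + 12090 = 22491
Σ Rᵢ = 0 + 16 + 15 + 36 = 67
N̂ = 22491 / 67 ≈ 335.7 → 336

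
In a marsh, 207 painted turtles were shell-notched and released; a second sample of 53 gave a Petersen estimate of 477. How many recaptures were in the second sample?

R = 23

From N = M·C/R: R = M·C / N = 207·53 / 477 = 10971 / 477 = 23.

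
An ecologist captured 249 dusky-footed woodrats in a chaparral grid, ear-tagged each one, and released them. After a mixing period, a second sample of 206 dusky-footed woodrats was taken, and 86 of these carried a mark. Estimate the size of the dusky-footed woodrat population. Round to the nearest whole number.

N ≈ 596

If marked individuals mix randomly, R/C ≈ M/N, giving N ≈ M·C/R.
N = (249 × 206) / 86 = 51294 / 86 ≈ 596.4 → 596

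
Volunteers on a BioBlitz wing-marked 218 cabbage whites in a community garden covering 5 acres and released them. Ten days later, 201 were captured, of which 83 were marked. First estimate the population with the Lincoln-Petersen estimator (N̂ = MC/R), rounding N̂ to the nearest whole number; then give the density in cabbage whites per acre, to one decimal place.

N̂ = 218·201/83 = 43818/83 ≈ 527.9 → 528
Density = N̂ / area = 528 / 5 ≈ 105.60 → 105.6 per acre

density ≈ 105.6 cabbage whites per acre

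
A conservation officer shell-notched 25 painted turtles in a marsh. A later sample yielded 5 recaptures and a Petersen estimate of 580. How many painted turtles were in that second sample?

C = 116

From N = M·C/R: C = N·R / M = 580·5 / 25 = 2900 / 25 = 116.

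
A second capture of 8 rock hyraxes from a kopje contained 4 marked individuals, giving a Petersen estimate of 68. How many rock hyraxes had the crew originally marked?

M = 34

From N = M·C/R: M = N·R / C = 68·4 / 8 = 272 / 8 = 34.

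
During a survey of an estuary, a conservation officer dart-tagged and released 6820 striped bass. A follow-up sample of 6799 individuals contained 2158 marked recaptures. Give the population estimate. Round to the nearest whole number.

Lincoln-Petersen assumes M/N = R/C, so N = M·C / R.
N = (6820 × 6799) / 2158 = 46369180 / 2158 ≈ 21487.1 → 21487

N ≈ 21,487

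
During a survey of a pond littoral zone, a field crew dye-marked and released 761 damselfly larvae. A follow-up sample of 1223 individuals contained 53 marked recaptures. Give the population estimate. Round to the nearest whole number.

N = (761 × 1223) / 53 = 930703 / 53 ≈ 17560.4 → 17560

N ≈ 17,560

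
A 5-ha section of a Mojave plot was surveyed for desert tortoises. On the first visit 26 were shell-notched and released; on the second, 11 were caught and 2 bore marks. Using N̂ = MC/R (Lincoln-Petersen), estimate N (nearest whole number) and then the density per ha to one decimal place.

density ≈ 28.6 desert tortoises per ha

N̂ = 26·11/2 = 286/2 = 143
Density = N̂ / area = 143 / 5 ≈ 28.60 → 28.6 per ha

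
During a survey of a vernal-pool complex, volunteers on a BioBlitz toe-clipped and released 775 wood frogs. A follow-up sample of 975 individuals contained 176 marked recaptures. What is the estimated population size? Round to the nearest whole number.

If marked individuals mix randomly, R/C ≈ M/N, giving N ≈ M·C/R.
N = (775 × 975) / 176 = 755625 / 176 ≈ 4293.3 → 4293

N ≈ 4293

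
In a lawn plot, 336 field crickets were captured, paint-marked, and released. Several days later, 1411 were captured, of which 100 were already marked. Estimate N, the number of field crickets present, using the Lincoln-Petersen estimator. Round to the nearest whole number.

N ≈ 4741

N = (336 × 1411) / 100 = 474096 / 100 ≈ 4741.0 → 4741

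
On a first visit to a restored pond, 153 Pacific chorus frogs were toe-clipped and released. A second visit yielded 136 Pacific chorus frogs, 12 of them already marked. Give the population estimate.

N = 1734

N = (153 × 136) / 12 = 20808 / 12 = 1734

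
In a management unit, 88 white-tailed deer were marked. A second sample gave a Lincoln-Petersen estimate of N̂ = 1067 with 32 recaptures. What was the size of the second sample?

From N = M·C/R: C = N·R / M = 1067·32 / 88 = 34144 / 88 = 388.

C = 388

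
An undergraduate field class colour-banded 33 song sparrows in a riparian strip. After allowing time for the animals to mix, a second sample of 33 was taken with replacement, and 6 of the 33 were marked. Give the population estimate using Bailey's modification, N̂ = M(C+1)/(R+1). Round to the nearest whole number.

N ≈ 160

N̂ = 33·(33+1)/(6+1) = 33·34/7 = 1122/7 ≈ 160.3 → 160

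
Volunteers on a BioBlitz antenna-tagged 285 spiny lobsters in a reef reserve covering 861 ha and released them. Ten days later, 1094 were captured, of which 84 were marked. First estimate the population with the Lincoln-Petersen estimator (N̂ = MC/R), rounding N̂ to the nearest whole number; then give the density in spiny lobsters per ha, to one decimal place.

density ≈ 4.3 spiny lobsters per ha

N̂ = 285·1094/84 = 311790/84 ≈ 3711.8 → 3712
Density = N̂ / area = 3712 / 861 ≈ 4.31 → 4.3 per ha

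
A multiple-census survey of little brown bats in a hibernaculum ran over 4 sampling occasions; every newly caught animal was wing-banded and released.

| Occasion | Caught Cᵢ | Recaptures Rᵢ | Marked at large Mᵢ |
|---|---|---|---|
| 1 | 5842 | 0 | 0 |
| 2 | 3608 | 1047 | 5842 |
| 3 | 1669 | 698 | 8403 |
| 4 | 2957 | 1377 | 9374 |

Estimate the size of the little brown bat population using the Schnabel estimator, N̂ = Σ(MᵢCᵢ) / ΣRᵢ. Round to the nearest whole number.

N ≈ 20,122

Σ MᵢCᵢ = 0·5842 + 5842·3608 + 8403·1669 + 9374·2957 = 0 + 21077936 + 14024607 + 27718918 = 62821461
Σ Rᵢ = 0 + 1047 + 698 + 1377 = 3122
N̂ = 62821461 / 3122 ≈ 20122.2 → 20122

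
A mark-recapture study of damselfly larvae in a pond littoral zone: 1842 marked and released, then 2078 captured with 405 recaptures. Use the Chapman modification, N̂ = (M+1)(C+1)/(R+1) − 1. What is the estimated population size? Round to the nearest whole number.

N ≈ 9436

N̂ = (1842+1)(2078+1)/(405+1) − 1 = 1843·2079/406 − 1
= 3831597/406 − 1 ≈ 9437.4 − 1 ≈ 9436.4 → 9436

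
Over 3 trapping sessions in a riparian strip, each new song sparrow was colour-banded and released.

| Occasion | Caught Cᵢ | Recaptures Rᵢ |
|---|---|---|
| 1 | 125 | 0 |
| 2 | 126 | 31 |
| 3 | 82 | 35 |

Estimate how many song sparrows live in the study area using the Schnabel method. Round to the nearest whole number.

N ≈ 512

Marked at large before each occasion: Mᵢ = Σⱼ<ᵢ (Cⱼ − Rⱼ) → M1=0, M2=125, M3=220
Σ MᵢCᵢ = 0·125 + 125·126 + 220·82 = 0 + 15750 + 18040 = 33790
Σ Rᵢ = 0 + 31 + 35 = 66
N̂ = 33790 / 66 ≈ 512.0 → 512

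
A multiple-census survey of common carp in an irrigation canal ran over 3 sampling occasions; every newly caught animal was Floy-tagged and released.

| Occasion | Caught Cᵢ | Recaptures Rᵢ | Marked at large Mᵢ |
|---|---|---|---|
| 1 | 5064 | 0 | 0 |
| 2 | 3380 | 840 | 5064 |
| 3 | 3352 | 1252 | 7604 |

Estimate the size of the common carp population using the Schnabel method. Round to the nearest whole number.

Σ MᵢCᵢ = 0·5064 + 5064·3380 + 7604·3352 = 0 + 17116320 + 25488608 = 42604928
Σ Rᵢ = 0 + 840 + 1252 = 2092
N̂ = 42604928 / 2092 ≈ 20365.6 → 20366

N ≈ 20,366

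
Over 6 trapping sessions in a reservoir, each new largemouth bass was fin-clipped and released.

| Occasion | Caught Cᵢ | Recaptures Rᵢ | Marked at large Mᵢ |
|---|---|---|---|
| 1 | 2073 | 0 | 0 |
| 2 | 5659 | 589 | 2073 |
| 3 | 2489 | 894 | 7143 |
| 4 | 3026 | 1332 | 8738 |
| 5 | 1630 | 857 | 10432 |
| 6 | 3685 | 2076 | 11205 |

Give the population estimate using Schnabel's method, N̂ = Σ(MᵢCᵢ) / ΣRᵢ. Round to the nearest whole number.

N ≈ 19,876

Σ MᵢCᵢ = 0·2073 + 2073·5659 + 7143·2489 + 8738·3026 + 10432·1630 + 11205·3685 = 0 + 11731107 + 17778927 + 26441188 + 17004160 + 41290425 = 114245807
Σ Rᵢ = 0 + 589 + 894 + 1332 + 857 + 2076 = 5748
N̂ = 114245807 / 5748 ≈ 19875.7 → 19876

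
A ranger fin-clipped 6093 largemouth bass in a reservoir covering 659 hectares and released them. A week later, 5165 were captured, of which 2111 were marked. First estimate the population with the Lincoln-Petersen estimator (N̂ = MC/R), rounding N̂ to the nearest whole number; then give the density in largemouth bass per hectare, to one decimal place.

density ≈ 22.6 largemouth bass per hectare

N̂ = 6093·5165/2111 = 31470345/2111 ≈ 14907.8 → 14908
Density = N̂ / area = 14908 / 659 ≈ 22.62 → 22.6 per hectare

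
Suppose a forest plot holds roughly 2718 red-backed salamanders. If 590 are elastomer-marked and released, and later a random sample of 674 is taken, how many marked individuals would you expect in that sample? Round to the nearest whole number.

expected recaptures ≈ 146

Expected recaptures E[R] = M·C / N.
E[R] = 590 × 674 / 2718 = 397660 / 2718 ≈ 146.3 → 146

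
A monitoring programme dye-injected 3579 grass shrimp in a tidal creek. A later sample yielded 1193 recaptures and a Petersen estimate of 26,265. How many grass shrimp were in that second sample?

C = 8755

From N = M·C/R: C = N·R / M = 26265·1193 / 3579 = 31334145 / 3579 = 8755.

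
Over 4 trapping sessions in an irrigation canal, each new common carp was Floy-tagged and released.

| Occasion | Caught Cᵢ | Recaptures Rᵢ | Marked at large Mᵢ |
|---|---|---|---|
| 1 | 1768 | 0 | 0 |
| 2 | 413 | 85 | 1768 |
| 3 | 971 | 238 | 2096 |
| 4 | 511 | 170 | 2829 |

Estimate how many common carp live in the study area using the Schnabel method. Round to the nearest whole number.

N ≈ 8542

Σ MᵢCᵢ = 0·1768 + 1768·413 + 2096·971 + 2829·511 = 0 + 730184 + 2035216 + 1445619 = 4211019
Σ Rᵢ = 0 + 85 + 238 + 170 = 493
N̂ = 4211019 / 493 ≈ 8541.6 → 8542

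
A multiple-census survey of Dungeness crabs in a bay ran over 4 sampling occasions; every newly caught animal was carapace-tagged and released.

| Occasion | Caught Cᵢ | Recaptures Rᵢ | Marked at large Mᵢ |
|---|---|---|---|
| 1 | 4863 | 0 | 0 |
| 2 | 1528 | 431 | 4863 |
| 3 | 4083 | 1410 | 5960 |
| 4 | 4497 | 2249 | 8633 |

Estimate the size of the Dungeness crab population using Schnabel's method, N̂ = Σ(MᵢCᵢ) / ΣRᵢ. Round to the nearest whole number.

Σ MᵢCᵢ = 0·4863 + 4863·1528 + 5960·4083 + 8633·4497 = 0 + 7430664 + 24334680 + 38822601 = 70587945
Σ Rᵢ = 0 + 431 + 1410 + 2249 = 4090
N̂ = 70587945 / 4090 ≈ 17258.7 → 17259

N ≈ 17,259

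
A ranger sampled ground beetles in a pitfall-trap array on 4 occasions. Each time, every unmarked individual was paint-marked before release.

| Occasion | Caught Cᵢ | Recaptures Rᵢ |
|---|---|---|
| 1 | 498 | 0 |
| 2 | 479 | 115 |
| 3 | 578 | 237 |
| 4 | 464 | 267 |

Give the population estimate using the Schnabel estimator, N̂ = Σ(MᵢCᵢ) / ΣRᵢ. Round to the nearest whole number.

N ≈ 2092

Marked at large before each occasion: Mᵢ = Σⱼ<ᵢ (Cⱼ − Rⱼ) → M1=0, M2=498, M3=862, M4=1203
Σ MᵢCᵢ = 0·498 + 498·479 + 862·578 + 1203·464 = 0 + 238542 + 498236 + 558192 = 1294970
Σ Rᵢ = 0 + 115 + 237 + 267 = 619
N̂ = 1294970 / 619 ≈ 2092.0 → 2092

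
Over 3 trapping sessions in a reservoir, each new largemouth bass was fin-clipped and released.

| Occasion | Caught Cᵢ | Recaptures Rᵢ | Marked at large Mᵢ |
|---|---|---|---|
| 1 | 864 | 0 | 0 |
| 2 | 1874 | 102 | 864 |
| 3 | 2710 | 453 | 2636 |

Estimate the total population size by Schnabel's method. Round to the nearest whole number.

Σ MᵢCᵢ = 0·864 + 864·1874 + 2636·2710 = 0 + 1619136 + 7143560 = 8762696
Σ Rᵢ = 0 + 102 + 453 = 555
N̂ = 8762696 / 555 ≈ 15788.6 → 15789

N ≈ 15,789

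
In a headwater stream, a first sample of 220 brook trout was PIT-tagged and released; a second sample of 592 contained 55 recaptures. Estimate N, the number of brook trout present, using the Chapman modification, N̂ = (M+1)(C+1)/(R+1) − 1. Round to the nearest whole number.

N̂ = (220+1)(592+1)/(55+1) − 1 = 221·593/56 − 1
= 131053/56 − 1 ≈ 2340.2 − 1 ≈ 2339.2 → 2339

N ≈ 2339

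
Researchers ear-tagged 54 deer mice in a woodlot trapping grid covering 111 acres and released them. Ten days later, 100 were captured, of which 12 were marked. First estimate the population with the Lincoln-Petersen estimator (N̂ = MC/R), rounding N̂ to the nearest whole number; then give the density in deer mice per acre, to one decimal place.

N̂ = 54·100/12 = 5400/12 = 450
Density = N̂ / area = 450 / 111 ≈ 4.05 → 4.1 per acre

density ≈ 4.1 deer mice per acre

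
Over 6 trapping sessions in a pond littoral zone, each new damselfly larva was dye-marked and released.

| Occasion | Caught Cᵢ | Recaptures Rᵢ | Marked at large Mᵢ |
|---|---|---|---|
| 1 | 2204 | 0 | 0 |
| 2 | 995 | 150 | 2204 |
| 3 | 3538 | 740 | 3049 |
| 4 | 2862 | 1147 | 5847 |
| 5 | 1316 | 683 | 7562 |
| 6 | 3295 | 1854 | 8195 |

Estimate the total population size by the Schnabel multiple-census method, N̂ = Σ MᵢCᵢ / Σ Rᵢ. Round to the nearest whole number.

Σ MᵢCᵢ = 0·2204 + 2204·995 + 3049·3538 + 5847·2862 + 7562·1316 + 8195·3295 = 0 + 2192980 + 10787362 + 16734114 + 9951592 + 27002525 = 66668573
Σ Rᵢ = 0 + 150 + 740 + 1147 + 683 + 1854 = 4574
N̂ = 66668573 / 4574 ≈ 14575.6 → 14576

N ≈ 14,576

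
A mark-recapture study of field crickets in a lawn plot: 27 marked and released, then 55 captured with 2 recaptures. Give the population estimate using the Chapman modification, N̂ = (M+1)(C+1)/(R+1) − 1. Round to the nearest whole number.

N̂ = (27+1)(55+1)/(2+1) − 1 = 28·56/3 − 1
= 1568/3 − 1 ≈ 522.7 − 1 ≈ 521.7 → 522

N ≈ 522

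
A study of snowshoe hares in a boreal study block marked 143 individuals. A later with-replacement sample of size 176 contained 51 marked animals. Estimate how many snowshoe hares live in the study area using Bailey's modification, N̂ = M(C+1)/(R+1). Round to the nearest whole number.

N̂ = 143·(176+1)/(51+1) = 143·177/52 = 25311/52 ≈ 486.8 → 487

N ≈ 487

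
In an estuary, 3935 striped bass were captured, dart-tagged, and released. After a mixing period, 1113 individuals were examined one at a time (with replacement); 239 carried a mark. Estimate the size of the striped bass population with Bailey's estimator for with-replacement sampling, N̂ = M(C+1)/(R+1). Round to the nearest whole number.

N̂ = 3935·(1113+1)/(239+1) = 3935·1114/240 = 4383590/240 ≈ 18265.0 → 18265

N ≈ 18,265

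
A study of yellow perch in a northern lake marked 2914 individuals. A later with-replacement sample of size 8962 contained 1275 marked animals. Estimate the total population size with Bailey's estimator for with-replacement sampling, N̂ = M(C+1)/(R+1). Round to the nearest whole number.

N̂ = 2914·(8962+1)/(1275+1) = 2914·8963/1276 = 26118182/1276 ≈ 20468.8 → 20469

N ≈ 20,469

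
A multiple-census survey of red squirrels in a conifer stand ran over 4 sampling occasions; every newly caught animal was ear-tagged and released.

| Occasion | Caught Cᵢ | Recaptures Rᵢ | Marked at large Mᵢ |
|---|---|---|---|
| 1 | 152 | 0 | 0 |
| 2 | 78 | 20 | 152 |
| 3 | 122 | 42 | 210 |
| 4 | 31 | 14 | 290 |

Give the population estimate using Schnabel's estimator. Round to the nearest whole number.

Σ MᵢCᵢ = 0·152 + 152·78 + 210·122 + 290·31 = 0 + 11856 + 25620 + 8990 = 46466
Σ Rᵢ = 0 + 20 + 42 + 14 = 76
N̂ = 46466 / 76 ≈ 611.4 → 611

N ≈ 611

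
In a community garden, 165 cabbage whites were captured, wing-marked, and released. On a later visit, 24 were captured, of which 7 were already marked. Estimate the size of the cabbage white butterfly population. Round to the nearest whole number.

Lincoln-Petersen assumes M/N = R/C, so N = M·C / R.
N = (165 × 24) / 7 = 3960 / 7 ≈ 565.7 → 566

N ≈ 566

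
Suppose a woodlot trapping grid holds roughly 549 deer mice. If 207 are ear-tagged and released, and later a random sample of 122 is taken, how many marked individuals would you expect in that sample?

expected recaptures = 46

Expected recaptures E[R] = M·C / N.
E[R] = 207 × 122 / 549 = 25254 / 549 = 46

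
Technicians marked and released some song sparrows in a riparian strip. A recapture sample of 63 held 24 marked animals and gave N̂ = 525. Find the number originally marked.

M = 200

From N = M·C/R: M = N·R / C = 525·24 / 63 = 12600 / 63 = 200.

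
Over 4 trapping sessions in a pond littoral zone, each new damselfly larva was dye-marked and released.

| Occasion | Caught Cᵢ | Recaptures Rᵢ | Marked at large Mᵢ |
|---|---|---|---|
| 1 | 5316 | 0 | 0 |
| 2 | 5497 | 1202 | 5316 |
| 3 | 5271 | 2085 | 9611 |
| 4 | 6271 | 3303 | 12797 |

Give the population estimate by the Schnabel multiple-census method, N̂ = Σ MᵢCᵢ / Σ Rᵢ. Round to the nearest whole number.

Σ MᵢCᵢ = 0·5316 + 5316·5497 + 9611·5271 + 12797·6271 = 0 + 29222052 + 50659581 + 80249987 = 160131620
Σ Rᵢ = 0 + 1202 + 2085 + 3303 = 6590
N̂ = 160131620 / 6590 ≈ 24299.2 → 24299

N ≈ 24,299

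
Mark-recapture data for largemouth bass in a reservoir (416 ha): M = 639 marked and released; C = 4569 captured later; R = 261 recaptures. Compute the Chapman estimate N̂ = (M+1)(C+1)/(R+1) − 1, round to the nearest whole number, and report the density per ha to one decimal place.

N̂ = 640·4570/262 − 1 = 2924800/262 − 1 ≈ 11162.4 → 11162
Density = N̂ / area = 11162 / 416 ≈ 26.83 → 26.8 per ha

density ≈ 26.8 largemouth bass per ha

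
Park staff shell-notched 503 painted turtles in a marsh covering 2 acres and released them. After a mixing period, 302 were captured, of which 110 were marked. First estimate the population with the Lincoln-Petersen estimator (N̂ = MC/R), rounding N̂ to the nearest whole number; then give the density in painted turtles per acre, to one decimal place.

density ≈ 690.5 painted turtles per acre

N̂ = 503·302/110 = 151906/110 ≈ 1381.0 → 1381
Density = N̂ / area = 1381 / 2 ≈ 690.50 → 690.5 per acre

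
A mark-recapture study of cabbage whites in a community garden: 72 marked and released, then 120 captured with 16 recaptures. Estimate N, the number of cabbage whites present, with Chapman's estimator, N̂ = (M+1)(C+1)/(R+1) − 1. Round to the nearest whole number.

N ≈ 519

N̂ = (72+1)(120+1)/(16+1) − 1 = 73·121/17 − 1
= 8833/17 − 1 ≈ 519.6 − 1 ≈ 518.6 → 519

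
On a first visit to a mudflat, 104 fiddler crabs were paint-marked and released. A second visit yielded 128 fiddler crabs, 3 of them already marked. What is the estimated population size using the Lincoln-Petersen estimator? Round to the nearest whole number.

N ≈ 4437

N = (104 × 128) / 3 = 13312 / 3 ≈ 4437.3 → 4437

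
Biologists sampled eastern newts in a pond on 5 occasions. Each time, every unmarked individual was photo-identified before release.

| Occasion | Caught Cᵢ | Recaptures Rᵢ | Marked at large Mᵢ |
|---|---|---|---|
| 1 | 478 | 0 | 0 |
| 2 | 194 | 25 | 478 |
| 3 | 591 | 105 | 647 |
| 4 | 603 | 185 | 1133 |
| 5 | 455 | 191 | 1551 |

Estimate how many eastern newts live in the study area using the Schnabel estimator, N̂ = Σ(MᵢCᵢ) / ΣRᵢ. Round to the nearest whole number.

N ≈ 3684

Σ MᵢCᵢ = 0·478 + 478·194 + 647·591 + 1133·603 + 1551·455 = 0 + 92732 + 382377 + 683199 + 705705 = 1864013
Σ Rᵢ = 0 + 25 + 105 + 185 + 191 = 506
N̂ = 1864013 / 506 ≈ 3683.8 → 3684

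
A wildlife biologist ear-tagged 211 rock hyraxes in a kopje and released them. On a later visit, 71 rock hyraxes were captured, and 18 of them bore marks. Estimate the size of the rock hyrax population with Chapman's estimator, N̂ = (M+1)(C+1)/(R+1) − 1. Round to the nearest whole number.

N̂ = (211+1)(71+1)/(18+1) − 1 = 212·72/19 − 1
= 15264/19 − 1 ≈ 803.4 − 1 ≈ 802.4 → 802

N ≈ 802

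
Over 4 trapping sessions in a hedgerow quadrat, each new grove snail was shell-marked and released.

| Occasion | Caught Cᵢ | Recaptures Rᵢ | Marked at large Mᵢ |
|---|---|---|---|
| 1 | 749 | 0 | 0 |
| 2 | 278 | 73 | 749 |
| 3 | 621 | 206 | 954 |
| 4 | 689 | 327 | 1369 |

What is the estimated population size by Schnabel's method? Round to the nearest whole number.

Σ MᵢCᵢ = 0·749 + 749·278 + 954·621 + 1369·689 = 0 + 208222 + 592434 + 943241 = 1743897
Σ Rᵢ = 0 + 73 + 206 + 327 = 606
N̂ = 1743897 / 606 ≈ 2877.7 → 2878

N ≈ 2878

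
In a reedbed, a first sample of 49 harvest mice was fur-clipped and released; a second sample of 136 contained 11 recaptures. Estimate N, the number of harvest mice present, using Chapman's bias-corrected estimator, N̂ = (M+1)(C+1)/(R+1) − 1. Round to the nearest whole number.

N ≈ 570

N̂ = (49+1)(136+1)/(11+1) − 1 = 50·137/12 − 1
= 6850/12 − 1 ≈ 570.8 − 1 ≈ 569.8 → 570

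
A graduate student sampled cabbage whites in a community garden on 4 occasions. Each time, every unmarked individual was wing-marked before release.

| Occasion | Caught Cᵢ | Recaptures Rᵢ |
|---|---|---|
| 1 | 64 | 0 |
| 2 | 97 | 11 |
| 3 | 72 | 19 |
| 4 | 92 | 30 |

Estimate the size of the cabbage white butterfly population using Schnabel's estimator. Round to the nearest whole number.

Marked at large before each occasion: Mᵢ = Σⱼ<ᵢ (Cⱼ − Rⱼ) → M1=0, M2=64, M3=150, M4=203
Σ MᵢCᵢ = 0·64 + 64·97 + 150·72 + 203·92 = 0 + 6208 + 10800 + 18676 = 35684
Σ Rᵢ = 0 + 11 + 19 + 30 = 60
N̂ = 35684 / 60 ≈ 594.7 → 595

N ≈ 595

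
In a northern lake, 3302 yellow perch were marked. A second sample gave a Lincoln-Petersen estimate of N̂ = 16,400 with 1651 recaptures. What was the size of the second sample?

C = 8200

From N = M·C/R: C = N·R / M = 16400·1651 / 3302 = 27076400 / 3302 = 8200.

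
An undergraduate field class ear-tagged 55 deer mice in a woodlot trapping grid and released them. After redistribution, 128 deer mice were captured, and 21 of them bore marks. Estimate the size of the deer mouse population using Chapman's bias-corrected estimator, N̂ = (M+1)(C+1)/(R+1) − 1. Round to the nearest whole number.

N̂ = (55+1)(128+1)/(21+1) − 1 = 56·129/22 − 1
= 7224/22 − 1 ≈ 328.4 − 1 ≈ 327.4 → 327

N ≈ 327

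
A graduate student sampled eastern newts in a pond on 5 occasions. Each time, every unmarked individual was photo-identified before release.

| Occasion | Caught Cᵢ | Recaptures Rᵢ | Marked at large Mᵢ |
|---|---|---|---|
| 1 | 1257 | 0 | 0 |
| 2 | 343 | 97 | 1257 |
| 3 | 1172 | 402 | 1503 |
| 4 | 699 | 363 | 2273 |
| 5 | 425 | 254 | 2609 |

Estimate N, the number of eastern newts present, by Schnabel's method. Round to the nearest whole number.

Σ MᵢCᵢ = 0·1257 + 1257·343 + 1503·1172 + 2273·699 + 2609·425 = 0 + 431151 + 1761516 + 1588827 + 1108825 = 4890319
Σ Rᵢ = 0 + 97 + 402 + 363 + 254 = 1116
N̂ = 4890319 / 1116 ≈ 4382.0 → 4382

N ≈ 4382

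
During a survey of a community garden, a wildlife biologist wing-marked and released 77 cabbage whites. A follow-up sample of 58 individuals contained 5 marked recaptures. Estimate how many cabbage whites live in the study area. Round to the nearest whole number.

N ≈ 893

If marked individuals mix randomly, R/C ≈ M/N, giving N ≈ M·C/R.
N = (77 × 58) / 5 = 4466 / 5 ≈ 893.2 → 893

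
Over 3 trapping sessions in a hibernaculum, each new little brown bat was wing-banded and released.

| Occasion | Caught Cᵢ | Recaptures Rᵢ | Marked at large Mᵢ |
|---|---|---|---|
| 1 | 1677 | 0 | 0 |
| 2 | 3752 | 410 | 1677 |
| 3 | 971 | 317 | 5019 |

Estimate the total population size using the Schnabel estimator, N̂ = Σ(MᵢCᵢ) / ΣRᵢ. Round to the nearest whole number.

N ≈ 15,358

Σ MᵢCᵢ = 0·1677 + 1677·3752 + 5019·971 = 0 + 6292104 + 4873449 = 11165553
Σ Rᵢ = 0 + 410 + 317 = 727
N̂ = 11165553 / 727 ≈ 15358.4 → 15358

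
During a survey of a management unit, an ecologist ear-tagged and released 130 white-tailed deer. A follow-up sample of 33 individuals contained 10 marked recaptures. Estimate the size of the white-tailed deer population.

The marked fraction in the recapture sample should equal the marked fraction in the population: 10/33 = 130/N.
N = (130 × 33) / 10 = 4290 / 10 = 429

N = 429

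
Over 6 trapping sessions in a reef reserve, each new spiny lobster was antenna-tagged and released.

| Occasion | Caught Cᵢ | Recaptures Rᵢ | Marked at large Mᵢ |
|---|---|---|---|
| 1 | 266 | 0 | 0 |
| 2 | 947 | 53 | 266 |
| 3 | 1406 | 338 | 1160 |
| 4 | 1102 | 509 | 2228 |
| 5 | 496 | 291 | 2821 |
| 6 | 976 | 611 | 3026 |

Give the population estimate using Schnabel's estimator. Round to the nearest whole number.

Σ MᵢCᵢ = 0·266 + 266·947 + 1160·1406 + 2228·1102 + 2821·496 + 3026·976 = 0 + 251902 + 1630960 + 2455256 + 1399216 + 2953376 = 8690710
Σ Rᵢ = 0 + 53 + 338 + 509 + 291 + 611 = 1802
N̂ = 8690710 / 1802 ≈ 4822.8 → 4823

N ≈ 4823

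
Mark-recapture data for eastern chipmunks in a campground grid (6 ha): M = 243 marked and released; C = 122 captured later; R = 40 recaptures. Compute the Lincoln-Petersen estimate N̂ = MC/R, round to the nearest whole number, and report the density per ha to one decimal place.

density ≈ 123.5 eastern chipmunks per ha

N̂ = 243·122/40 = 29646/40 ≈ 741.1 → 741
Density = N̂ / area = 741 / 6 ≈ 123.50 → 123.5 per ha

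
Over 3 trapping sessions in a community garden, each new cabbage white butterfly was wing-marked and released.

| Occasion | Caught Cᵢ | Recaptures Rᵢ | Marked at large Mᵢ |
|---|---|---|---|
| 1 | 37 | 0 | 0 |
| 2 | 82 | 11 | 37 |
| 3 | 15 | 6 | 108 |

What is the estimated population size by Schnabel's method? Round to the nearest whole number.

Σ MᵢCᵢ = 0·37 + 37·82 + 108·15 = 0 + 3034 + 1620 = 4654
Σ Rᵢ = 0 + 11 + 6 = 17
N̂ = 4654 / 17 ≈ 273.8 → 274

N ≈ 274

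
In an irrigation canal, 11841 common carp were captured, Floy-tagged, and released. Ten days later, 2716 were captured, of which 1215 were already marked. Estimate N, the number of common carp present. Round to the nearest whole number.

N ≈ 26,469

N = (11841 × 2716) / 1215 = 32160156 / 1215 ≈ 26469.3 → 26469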